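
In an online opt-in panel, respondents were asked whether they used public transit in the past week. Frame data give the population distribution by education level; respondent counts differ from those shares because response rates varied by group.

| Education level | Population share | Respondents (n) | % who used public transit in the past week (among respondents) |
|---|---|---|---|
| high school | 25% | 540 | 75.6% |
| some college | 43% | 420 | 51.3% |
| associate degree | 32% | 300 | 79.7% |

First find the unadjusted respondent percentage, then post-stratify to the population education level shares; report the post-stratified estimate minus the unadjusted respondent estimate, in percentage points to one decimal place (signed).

-2.0 percentage points

Unadjusted (pooled respondent) estimate weights by respondent counts:
  (540/1260)×75.6 + (420/1260)×51.3 + (300/1260)×79.7 = 68.4762%
Reweighting by population education level shares:
  0.25×75.6 + 0.43×51.3 + 0.32×79.7 = 66.463%
Difference = 66.463 − 68.4762 = -2.0132 pp.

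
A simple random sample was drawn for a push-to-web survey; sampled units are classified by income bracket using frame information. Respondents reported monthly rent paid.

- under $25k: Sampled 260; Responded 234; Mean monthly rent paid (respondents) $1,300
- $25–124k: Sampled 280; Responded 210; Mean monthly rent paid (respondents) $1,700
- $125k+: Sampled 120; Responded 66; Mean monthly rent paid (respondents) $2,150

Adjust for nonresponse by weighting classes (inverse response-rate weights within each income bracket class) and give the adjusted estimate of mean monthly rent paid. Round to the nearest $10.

Class response rates: under $25k 234/260 = 90%, $25–124k 210/280 = 75%, $125k+ 66/120 = 55%.
Weighting each respondent by the inverse class response rate inflates each class back to its sampled size, so the class weight is n_sampled:
  under $25k: 260 × 1300 = 338,000
  $25–124k: 280 × 1700 = 476,000
  $125k+: 120 × 2150 = 258,000
Adjusted estimate = 1,072,000 / 660 = 1624.24 → $1,620.

$1,620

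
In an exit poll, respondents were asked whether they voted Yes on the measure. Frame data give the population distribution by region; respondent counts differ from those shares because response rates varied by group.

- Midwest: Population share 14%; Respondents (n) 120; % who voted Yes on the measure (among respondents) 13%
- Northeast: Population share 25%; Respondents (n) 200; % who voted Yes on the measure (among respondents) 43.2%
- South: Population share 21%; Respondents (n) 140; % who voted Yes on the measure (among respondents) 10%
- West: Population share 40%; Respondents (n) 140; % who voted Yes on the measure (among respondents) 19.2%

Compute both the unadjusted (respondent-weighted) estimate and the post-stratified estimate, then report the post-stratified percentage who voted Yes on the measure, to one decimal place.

Unadjusted (pooled respondent) estimate weights by respondent counts:
  (120/600)×13 + (200/600)×43.2 + (140/600)×10 + (140/600)×19.2 = 23.8133%
Post-stratifying to population shares instead:
  0.14×13 + 0.25×43.2 + 0.21×10 + 0.4×19.2 = 22.4%

22.4%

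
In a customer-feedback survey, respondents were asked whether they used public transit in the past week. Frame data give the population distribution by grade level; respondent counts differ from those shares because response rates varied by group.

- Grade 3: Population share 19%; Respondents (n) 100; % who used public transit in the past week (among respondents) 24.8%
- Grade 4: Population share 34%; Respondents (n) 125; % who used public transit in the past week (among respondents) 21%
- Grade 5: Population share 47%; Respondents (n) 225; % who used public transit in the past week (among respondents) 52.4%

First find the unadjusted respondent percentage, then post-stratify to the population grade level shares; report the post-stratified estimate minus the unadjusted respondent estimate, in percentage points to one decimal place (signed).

Without adjustment, the pooled respondent share is:
  (100/450)×24.8 + (125/450)×21 + (225/450)×52.4 = 37.5444%
Reweighting by population grade level shares:
  0.19×24.8 + 0.34×21 + 0.47×52.4 = 36.48%
Difference = 36.48 − 37.5444 = -1.0644 pp.

-1.1 percentage points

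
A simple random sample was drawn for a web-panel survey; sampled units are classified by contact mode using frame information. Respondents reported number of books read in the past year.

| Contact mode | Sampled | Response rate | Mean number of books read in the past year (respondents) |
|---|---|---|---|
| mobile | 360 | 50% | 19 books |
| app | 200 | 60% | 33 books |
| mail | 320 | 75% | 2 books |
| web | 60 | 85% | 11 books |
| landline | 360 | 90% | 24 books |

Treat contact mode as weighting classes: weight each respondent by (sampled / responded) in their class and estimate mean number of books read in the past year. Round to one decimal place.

18.0

Weighting each respondent by the inverse class response rate inflates each class back to its sampled size, so the class weight is n_sampled:
  mobile: 360 × 19 = 6840
  app: 200 × 33 = 6600
  mail: 320 × 2 = 640
  web: 60 × 11 = 660
  landline: 360 × 24 = 8640
Adjusted estimate = 23,380 / 1,300 = 17.9846 → 18.0.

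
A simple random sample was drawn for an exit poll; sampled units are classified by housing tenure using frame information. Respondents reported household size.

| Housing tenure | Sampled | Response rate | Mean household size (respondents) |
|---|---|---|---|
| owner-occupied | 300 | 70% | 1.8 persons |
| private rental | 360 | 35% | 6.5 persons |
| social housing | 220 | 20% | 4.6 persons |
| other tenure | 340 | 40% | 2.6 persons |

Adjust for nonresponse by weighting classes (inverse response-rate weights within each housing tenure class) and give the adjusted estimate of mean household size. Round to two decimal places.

3.91

Weighting each respondent by the inverse class response rate inflates each class back to its sampled size, so the class weight is n_sampled:
  owner-occupied: 300 × 1.8 = 540
  private rental: 360 × 6.5 = 2340
  social housing: 220 × 4.6 = 1012
  other tenure: 340 × 2.6 = 884
Adjusted estimate = 4776 / 1,220 = 3.91475 → 3.91.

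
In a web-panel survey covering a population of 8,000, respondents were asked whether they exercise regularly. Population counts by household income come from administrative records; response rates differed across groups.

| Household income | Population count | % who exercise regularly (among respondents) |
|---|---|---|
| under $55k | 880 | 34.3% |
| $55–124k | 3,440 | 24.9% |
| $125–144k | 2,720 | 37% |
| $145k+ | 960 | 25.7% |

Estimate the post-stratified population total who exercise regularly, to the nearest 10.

Apply each group's respondent rate to its population count:
  under $55k: 880 × 34.3% = 301.84
  $55–124k: 3,440 × 24.9% = 856.56
  $125–144k: 2,720 × 37% = 1006.4
  $145k+: 960 × 25.7% = 246.72
Estimated total = 2411.52 → 2,410.

2,410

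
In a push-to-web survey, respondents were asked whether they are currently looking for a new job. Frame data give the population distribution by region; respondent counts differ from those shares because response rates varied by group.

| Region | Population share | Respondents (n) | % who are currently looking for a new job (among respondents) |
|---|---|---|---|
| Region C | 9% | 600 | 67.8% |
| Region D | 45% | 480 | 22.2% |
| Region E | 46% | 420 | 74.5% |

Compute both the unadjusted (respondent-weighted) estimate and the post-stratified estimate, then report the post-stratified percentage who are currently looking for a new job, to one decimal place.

Without adjustment, the pooled respondent share is:
  (600/1500)×67.8 + (480/1500)×22.2 + (420/1500)×74.5 = 55.084%
Post-stratifying to population shares instead:
  0.09×67.8 + 0.45×22.2 + 0.46×74.5 = 50.362%

50.4%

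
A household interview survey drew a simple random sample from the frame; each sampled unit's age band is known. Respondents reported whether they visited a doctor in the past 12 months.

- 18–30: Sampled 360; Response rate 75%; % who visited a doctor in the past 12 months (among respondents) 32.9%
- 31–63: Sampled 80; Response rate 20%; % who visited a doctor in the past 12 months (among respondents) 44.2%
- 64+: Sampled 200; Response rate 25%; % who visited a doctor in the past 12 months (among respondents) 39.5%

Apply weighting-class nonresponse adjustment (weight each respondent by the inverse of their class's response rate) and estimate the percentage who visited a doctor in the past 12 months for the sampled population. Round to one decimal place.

36.4%

Each respondent's weight = sampled/responded in their class; summing within a class gives n_sampled, so:
  18–30: 360 × 32.9 = 11,844
  31–63: 80 × 44.2 = 3536
  64+: 200 × 39.5 = 7900
Adjusted estimate = 23,280 / 640 = 36.375 → 36.4%.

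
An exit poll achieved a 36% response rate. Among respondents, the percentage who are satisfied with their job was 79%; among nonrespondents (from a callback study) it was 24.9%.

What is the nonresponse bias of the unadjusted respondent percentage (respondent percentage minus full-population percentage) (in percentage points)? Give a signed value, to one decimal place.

+34.6 percentage points

Nonresponse fraction = 1 − 0.36 = 0.64.
Bias = (nonresponse fraction) × (respondent percentage − nonrespondent percentage)
     = 0.64 × (79 − 24.9) = 0.64 × 54.1 = 34.624.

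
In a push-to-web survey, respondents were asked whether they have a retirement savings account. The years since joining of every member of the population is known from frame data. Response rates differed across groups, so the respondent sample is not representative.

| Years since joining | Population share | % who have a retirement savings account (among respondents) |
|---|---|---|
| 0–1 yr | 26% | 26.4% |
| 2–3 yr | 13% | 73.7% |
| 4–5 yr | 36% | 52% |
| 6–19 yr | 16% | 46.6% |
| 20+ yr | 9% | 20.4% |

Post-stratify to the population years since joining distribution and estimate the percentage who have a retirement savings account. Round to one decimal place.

44.5%

Each cell contributes population-share × respondent value:
  0–1 yr: 0.26 × 26.4 = 6.864
  2–3 yr: 0.13 × 73.7 = 9.581
  4–5 yr: 0.36 × 52 = 18.72
  6–19 yr: 0.16 × 46.6 = 7.456
  20+ yr: 0.09 × 20.4 = 1.836
Post-stratified estimate = 44.457 → 44.5%.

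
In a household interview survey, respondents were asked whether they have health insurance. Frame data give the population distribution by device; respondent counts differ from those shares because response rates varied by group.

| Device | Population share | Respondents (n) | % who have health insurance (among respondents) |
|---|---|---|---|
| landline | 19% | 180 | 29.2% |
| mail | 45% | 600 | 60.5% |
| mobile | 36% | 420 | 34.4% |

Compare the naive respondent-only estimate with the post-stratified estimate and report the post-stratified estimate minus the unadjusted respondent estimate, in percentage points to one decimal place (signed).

-1.5 percentage points

Without adjustment, the pooled respondent share is:
  (180/1200)×29.2 + (600/1200)×60.5 + (420/1200)×34.4 = 46.67%
Post-stratifying to population shares instead:
  0.19×29.2 + 0.45×60.5 + 0.36×34.4 = 45.157%
Difference = 45.157 − 46.67 = -1.513 pp.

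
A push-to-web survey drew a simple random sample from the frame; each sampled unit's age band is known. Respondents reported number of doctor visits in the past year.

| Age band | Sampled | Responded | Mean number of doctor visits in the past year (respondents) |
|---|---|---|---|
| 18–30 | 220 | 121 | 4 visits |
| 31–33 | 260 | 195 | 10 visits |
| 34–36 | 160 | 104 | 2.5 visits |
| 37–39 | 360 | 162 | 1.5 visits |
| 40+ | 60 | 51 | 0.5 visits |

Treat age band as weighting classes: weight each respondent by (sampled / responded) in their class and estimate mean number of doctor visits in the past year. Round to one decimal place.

4.2

Response rates by class: 18–30 121/220 = 55%, 31–33 195/260 = 75%, 34–36 104/160 = 65%, 37–39 162/360 = 45%, 40+ 51/60 = 85%.
Weighting each respondent by the inverse class response rate inflates each class back to its sampled size, so the class weight is n_sampled:
  18–30: 220 × 4 = 880
  31–33: 260 × 10 = 2600
  34–36: 160 × 2.5 = 400
  37–39: 360 × 1.5 = 540
  40+: 60 × 0.5 = 30
Adjusted estimate = 4450 / 1,060 = 4.19811 → 4.2.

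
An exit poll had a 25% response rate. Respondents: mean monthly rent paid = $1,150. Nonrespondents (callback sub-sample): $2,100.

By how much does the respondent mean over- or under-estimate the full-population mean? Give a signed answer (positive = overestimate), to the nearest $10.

Nonresponse fraction = 1 − 0.25 = 0.75.
Bias = (nonresponse fraction) × (respondent mean − nonrespondent mean)
     = 0.75 × (1150 − 2100) = 0.75 × -950 = -712.5.

-$710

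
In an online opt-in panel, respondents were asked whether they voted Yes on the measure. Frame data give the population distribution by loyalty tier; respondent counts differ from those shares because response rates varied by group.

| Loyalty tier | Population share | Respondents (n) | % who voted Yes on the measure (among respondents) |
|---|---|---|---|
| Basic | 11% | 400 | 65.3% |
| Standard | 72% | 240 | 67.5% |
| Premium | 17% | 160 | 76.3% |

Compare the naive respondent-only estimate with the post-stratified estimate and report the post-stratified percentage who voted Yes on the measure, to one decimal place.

68.8%

Naive respondent-only estimate (weights = respondent counts):
  (400/800)×65.3 + (240/800)×67.5 + (160/800)×76.3 = 68.16%
Post-stratified estimate weights by population shares:
  0.11×65.3 + 0.72×67.5 + 0.17×76.3 = 68.754%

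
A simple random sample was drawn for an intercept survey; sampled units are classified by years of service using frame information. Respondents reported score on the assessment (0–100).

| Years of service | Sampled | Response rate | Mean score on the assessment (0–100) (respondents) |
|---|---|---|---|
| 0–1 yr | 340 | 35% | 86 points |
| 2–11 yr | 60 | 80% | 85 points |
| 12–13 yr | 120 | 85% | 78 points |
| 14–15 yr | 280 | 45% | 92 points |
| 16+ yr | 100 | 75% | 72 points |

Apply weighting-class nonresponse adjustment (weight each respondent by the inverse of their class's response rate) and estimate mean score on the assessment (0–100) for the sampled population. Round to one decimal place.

85.2

Inverse-response-rate weighting restores each class to its sampled count, so class totals weight by n_sampled:
  0–1 yr: 340 × 86 = 29,240
  2–11 yr: 60 × 85 = 5100
  12–13 yr: 120 × 78 = 9360
  14–15 yr: 280 × 92 = 25,760
  16+ yr: 100 × 72 = 7200
Adjusted estimate = 76,660 / 900 = 85.1778 → 85.2.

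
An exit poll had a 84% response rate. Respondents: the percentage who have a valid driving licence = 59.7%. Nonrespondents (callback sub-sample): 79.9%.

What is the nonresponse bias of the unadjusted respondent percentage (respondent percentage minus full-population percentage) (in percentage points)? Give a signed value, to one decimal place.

Nonresponse fraction = 1 − 0.84 = 0.16.
Bias = (nonresponse fraction) × (respondent percentage − nonrespondent percentage)
     = 0.16 × (59.7 − 79.9) = 0.16 × -20.2 = -3.232.

-3.2 percentage points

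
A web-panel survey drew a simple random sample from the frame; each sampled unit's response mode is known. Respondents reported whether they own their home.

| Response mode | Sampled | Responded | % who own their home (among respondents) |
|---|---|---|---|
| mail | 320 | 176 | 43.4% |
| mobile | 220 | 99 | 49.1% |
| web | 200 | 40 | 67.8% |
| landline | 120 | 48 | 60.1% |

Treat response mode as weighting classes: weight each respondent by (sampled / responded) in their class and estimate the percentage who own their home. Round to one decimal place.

Response rates by class: mail 176/320 = 55%, mobile 99/220 = 45%, web 40/200 = 20%, landline 48/120 = 40%.
Each respondent's weight = sampled/responded in their class; summing within a class gives n_sampled, so:
  mail: 320 × 43.4 = 13,888
  mobile: 220 × 49.1 = 10,802
  web: 200 × 67.8 = 13,560
  landline: 120 × 60.1 = 7212
Adjusted estimate = 45,462 / 860 = 52.8628 → 52.9%.

52.9%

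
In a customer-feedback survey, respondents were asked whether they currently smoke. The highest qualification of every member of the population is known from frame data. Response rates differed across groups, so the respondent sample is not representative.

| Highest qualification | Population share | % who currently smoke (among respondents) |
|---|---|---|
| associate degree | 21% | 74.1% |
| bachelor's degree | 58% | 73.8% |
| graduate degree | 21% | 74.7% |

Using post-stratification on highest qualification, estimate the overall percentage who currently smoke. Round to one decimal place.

74.1%

Post-stratification weights by population share, not respondent share:
  associate degree: 0.21 × 74.1 = 15.561
  bachelor's degree: 0.58 × 73.8 = 42.804
  graduate degree: 0.21 × 74.7 = 15.687
Post-stratified estimate = 74.052 → 74.1%.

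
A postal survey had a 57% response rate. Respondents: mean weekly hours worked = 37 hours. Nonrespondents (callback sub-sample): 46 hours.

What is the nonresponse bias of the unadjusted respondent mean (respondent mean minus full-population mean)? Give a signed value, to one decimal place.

Nonresponse fraction = 1 − 0.57 = 0.43.
Bias = (nonresponse fraction) × (respondent mean − nonrespondent mean)
     = 0.43 × (37 − 46) = 0.43 × -9 = -3.87.

-3.9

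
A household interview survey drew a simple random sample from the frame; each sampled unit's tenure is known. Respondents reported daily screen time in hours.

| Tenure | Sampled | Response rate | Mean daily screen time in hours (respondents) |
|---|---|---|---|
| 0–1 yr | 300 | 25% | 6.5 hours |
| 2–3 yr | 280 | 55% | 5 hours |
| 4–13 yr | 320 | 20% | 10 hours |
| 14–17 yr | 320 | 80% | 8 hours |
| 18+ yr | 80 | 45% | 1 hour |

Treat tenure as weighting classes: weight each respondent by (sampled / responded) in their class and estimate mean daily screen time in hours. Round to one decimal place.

Inverse-response-rate weighting restores each class to its sampled count, so class totals weight by n_sampled:
  0–1 yr: 300 × 6.5 = 1950
  2–3 yr: 280 × 5 = 1400
  4–13 yr: 320 × 10 = 3200
  14–17 yr: 320 × 8 = 2560
  18+ yr: 80 × 1 = 80
Adjusted estimate = 9190 / 1,300 = 7.06923 → 7.1.

7.1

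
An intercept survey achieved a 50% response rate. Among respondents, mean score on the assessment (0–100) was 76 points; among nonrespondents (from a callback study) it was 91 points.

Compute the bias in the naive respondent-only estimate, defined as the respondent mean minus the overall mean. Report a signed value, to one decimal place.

-7.5

Nonresponse fraction = 1 − 0.5 = 0.5.
Bias = (nonresponse fraction) × (respondent mean − nonrespondent mean)
     = 0.5 × (76 − 91) = 0.5 × -15 = -7.5.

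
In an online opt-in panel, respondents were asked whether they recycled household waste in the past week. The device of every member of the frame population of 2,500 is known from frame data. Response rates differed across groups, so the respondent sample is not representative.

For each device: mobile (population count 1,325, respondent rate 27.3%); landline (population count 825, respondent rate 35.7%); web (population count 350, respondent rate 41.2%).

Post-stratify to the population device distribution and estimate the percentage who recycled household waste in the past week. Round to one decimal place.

32.0%

Reweight to the known device distribution:
  mobile: (1,325/2,500) × 27.3 = 14.469
  landline: (825/2,500) × 35.7 = 11.781
  web: (350/2,500) × 41.2 = 5.768
Post-stratified estimate = 32.018 → 32.0%.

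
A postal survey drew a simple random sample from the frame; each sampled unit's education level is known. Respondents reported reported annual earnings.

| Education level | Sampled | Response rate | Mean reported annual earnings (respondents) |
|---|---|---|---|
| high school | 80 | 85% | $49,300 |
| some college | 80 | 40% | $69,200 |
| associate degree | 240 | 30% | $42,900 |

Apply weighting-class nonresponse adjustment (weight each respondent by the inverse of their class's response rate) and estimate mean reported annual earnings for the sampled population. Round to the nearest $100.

$49,400

Weighting each respondent by the inverse class response rate inflates each class back to its sampled size, so the class weight is n_sampled:
  high school: 80 × 49,300 = 3,944,000
  some college: 80 × 69,200 = 5,536,000
  associate degree: 240 × 42,900 = 10,296,000
Adjusted estimate = 19,776,000 / 400 = 49,440 → $49,400.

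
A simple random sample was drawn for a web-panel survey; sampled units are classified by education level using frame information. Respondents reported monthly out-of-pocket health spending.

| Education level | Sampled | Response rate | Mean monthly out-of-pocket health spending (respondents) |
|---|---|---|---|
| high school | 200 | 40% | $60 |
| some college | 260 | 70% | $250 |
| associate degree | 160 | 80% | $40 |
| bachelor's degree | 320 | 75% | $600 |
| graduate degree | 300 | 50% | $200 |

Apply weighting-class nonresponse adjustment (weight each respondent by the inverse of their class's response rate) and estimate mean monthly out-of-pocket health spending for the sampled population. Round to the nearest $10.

With weight = n_sampled/n_responded per class, the weighted class total is n_sampled:
  high school: 200 × 60 = 12,000
  some college: 260 × 250 = 65,000
  associate degree: 160 × 40 = 6400
  bachelor's degree: 320 × 600 = 192,000
  graduate degree: 300 × 200 = 60,000
Adjusted estimate = 335,400 / 1,240 = 270.484 → $270.

$270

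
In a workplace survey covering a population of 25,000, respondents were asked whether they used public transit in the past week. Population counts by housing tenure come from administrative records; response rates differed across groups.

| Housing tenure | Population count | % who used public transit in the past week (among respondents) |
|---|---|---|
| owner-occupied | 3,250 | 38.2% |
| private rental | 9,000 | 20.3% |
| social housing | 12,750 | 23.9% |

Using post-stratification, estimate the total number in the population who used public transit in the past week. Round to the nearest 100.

6,100

Each cell contributes its population count × the respondent rate:
  owner-occupied: 3,250 × 38.2% = 1241.5
  private rental: 9,000 × 20.3% = 1827
  social housing: 12,750 × 23.9% = 3047.25
Estimated total = 6115.75 → 6,100.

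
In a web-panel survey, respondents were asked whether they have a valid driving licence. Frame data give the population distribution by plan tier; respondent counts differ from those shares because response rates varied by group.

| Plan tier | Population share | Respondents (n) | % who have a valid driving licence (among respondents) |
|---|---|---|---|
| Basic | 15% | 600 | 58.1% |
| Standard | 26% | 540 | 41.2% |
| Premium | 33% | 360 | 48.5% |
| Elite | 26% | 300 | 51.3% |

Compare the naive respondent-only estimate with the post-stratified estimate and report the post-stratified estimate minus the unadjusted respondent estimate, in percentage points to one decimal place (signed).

-1.2 percentage points

Without adjustment, the pooled respondent share is:
  (600/1800)×58.1 + (540/1800)×41.2 + (360/1800)×48.5 + (300/1800)×51.3 = 49.9767%
Post-stratified estimate weights by population shares:
  0.15×58.1 + 0.26×41.2 + 0.33×48.5 + 0.26×51.3 = 48.77%
Difference = 48.77 − 49.9767 = -1.2067 pp.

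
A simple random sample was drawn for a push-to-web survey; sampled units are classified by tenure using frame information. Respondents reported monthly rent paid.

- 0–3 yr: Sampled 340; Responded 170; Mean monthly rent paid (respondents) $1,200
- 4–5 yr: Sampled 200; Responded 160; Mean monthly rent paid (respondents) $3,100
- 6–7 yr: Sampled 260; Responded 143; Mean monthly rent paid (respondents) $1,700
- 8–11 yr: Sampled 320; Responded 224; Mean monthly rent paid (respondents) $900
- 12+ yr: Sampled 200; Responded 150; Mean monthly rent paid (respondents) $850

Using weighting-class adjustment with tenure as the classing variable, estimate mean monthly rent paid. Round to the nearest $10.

$1,460

Class response rates: 0–3 yr 170/340 = 50%, 4–5 yr 160/200 = 80%, 6–7 yr 143/260 = 55%, 8–11 yr 224/320 = 70%, 12+ yr 150/200 = 75%.
With weight = n_sampled/n_responded per class, the weighted class total is n_sampled:
  0–3 yr: 340 × 1200 = 408,000
  4–5 yr: 200 × 3100 = 620,000
  6–7 yr: 260 × 1700 = 442,000
  8–11 yr: 320 × 900 = 288,000
  12+ yr: 200 × 850 = 170,000
Adjusted estimate = 1,928,000 / 1,320 = 1460.61 → $1,460.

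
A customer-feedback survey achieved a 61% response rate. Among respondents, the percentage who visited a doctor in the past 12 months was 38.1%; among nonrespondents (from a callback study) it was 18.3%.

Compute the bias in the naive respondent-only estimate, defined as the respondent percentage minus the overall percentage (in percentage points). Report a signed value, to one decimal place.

+7.7 percentage points

Nonresponse fraction = 1 − 0.61 = 0.39.
Bias = (nonresponse fraction) × (respondent percentage − nonrespondent percentage)
     = 0.39 × (38.1 − 18.3) = 0.39 × 19.8 = 7.722.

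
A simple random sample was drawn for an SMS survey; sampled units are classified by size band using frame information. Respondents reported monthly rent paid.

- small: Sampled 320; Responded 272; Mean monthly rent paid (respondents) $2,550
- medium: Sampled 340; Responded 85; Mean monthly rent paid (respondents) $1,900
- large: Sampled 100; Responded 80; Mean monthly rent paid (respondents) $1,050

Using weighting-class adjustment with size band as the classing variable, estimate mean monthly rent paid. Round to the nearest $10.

$2,060

Response rates by class: small 272/320 = 85%, medium 85/340 = 25%, large 80/100 = 80%.
With weight = n_sampled/n_responded per class, the weighted class total is n_sampled:
  small: 320 × 2550 = 816,000
  medium: 340 × 1900 = 646,000
  large: 100 × 1050 = 105,000
Adjusted estimate = 1,567,000 / 760 = 2061.84 → $2,060.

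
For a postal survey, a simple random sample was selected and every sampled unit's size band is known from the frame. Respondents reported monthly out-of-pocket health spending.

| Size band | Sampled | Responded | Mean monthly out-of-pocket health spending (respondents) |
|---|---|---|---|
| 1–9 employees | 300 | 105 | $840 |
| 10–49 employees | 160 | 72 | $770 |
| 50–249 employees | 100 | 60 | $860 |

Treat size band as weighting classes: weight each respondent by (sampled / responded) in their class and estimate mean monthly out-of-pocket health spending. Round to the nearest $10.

Class response rates: 1–9 employees 105/300 = 35%, 10–49 employees 72/160 = 45%, 50–249 employees 60/100 = 60%.
Each respondent's weight = sampled/responded in their class; summing within a class gives n_sampled, so:
  1–9 employees: 300 × 840 = 252,000
  10–49 employees: 160 × 770 = 123,200
  50–249 employees: 100 × 860 = 86,000
Adjusted estimate = 461,200 / 560 = 823.571 → $820.

$820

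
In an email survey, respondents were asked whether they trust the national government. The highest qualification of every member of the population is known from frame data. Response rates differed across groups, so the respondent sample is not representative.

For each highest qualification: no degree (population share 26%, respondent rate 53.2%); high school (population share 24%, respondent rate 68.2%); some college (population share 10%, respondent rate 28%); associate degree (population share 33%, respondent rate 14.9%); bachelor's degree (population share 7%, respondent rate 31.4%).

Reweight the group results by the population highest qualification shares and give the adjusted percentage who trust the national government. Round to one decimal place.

40.1%

Weight each group's respondent value by its population share:
  no degree: 0.26 × 53.2 = 13.832
  high school: 0.24 × 68.2 = 16.368
  some college: 0.1 × 28 = 2.8
  associate degree: 0.33 × 14.9 = 4.917
  bachelor's degree: 0.07 × 31.4 = 2.198
Post-stratified estimate = 40.115 → 40.1%.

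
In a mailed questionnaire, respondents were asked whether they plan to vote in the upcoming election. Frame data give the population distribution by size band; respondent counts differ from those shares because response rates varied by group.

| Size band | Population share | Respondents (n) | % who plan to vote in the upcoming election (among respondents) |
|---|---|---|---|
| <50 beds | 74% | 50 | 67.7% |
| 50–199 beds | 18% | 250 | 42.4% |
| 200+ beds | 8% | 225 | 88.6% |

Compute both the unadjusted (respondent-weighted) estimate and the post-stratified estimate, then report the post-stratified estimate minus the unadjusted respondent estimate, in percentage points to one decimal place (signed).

+0.2 percentage points

Unadjusted (pooled respondent) estimate weights by respondent counts:
  (50/525)×67.7 + (250/525)×42.4 + (225/525)×88.6 = 64.6095%
Post-stratified estimate weights by population shares:
  0.74×67.7 + 0.18×42.4 + 0.08×88.6 = 64.818%
Difference = 64.818 − 64.6095 = 0.2085 pp.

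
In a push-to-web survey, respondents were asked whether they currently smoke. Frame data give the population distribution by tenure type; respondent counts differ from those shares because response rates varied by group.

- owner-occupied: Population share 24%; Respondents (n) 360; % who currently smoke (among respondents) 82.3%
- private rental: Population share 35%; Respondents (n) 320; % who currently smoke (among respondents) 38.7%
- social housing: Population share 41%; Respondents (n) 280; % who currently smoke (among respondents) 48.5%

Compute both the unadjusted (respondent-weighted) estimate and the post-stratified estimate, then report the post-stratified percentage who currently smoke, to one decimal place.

Naive respondent-only estimate (weights = respondent counts):
  (360/960)×82.3 + (320/960)×38.7 + (280/960)×48.5 = 57.9083%
Reweighting by population tenure type shares:
  0.24×82.3 + 0.35×38.7 + 0.41×48.5 = 53.182%

53.2%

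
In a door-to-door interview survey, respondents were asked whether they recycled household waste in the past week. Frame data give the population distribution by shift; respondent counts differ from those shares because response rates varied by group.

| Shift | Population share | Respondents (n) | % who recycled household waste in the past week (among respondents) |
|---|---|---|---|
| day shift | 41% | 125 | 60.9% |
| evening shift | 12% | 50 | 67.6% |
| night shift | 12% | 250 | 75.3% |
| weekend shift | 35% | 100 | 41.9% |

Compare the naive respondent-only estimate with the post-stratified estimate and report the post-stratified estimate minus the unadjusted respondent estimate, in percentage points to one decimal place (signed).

-8.0 percentage points

Naive respondent-only estimate (weights = respondent counts):
  (125/525)×60.9 + (50/525)×67.6 + (250/525)×75.3 + (100/525)×41.9 = 64.7762%
Post-stratified estimate weights by population shares:
  0.41×60.9 + 0.12×67.6 + 0.12×75.3 + 0.35×41.9 = 56.782%
Difference = 56.782 − 64.7762 = -7.9942 pp.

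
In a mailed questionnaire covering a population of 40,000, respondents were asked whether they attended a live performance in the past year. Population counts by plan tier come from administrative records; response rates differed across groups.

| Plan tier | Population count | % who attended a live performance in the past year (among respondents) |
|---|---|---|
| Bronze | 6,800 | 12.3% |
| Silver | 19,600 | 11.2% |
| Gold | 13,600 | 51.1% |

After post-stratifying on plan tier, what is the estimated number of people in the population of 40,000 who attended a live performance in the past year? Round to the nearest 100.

10,000

Each cell contributes its population count × the respondent rate:
  Bronze: 6,800 × 12.3% = 836.4
  Silver: 19,600 × 11.2% = 2195.2
  Gold: 13,600 × 51.1% = 6949.6
Estimated total = 9981.2 → 10,000.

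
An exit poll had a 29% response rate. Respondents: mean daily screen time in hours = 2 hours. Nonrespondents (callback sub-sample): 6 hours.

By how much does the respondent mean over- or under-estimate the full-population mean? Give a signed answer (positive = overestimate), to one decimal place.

Nonresponse fraction = 1 − 0.29 = 0.71.
Bias = (nonresponse fraction) × (respondent mean − nonrespondent mean)
     = 0.71 × (2 − 6) = 0.71 × -4 = -2.84.

-2.8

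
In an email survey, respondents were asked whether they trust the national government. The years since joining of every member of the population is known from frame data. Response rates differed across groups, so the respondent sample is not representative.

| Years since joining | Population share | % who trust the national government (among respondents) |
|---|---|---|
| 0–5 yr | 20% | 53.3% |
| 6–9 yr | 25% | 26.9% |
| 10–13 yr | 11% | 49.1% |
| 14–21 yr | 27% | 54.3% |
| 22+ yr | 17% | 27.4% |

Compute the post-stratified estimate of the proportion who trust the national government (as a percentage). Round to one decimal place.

Each cell contributes population-share × respondent value:
  0–5 yr: 0.2 × 53.3 = 10.66
  6–9 yr: 0.25 × 26.9 = 6.725
  10–13 yr: 0.11 × 49.1 = 5.401
  14–21 yr: 0.27 × 54.3 = 14.661
  22+ yr: 0.17 × 27.4 = 4.658
Post-stratified estimate = 42.105 → 42.1%.

42.1%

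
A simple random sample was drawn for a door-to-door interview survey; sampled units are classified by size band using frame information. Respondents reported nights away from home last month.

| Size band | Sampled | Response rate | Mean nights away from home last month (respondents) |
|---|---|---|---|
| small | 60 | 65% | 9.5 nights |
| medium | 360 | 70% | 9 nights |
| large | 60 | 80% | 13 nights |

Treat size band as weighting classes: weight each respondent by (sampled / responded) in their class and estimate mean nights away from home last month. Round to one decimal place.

9.6

Inverse-response-rate weighting restores each class to its sampled count, so class totals weight by n_sampled:
  small: 60 × 9.5 = 570
  medium: 360 × 9 = 3240
  large: 60 × 13 = 780
Adjusted estimate = 4590 / 480 = 9.5625 → 9.6.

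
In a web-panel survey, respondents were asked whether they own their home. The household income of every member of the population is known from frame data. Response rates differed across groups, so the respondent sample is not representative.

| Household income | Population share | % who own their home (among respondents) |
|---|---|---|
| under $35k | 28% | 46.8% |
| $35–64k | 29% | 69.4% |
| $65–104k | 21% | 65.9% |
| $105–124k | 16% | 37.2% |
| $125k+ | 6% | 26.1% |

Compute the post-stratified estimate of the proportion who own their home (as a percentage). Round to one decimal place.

54.6%

Weight each group's respondent value by its population share:
  under $35k: 0.28 × 46.8 = 13.104
  $35–64k: 0.29 × 69.4 = 20.126
  $65–104k: 0.21 × 65.9 = 13.839
  $105–124k: 0.16 × 37.2 = 5.952
  $125k+: 0.06 × 26.1 = 1.566
Post-stratified estimate = 54.587 → 54.6%.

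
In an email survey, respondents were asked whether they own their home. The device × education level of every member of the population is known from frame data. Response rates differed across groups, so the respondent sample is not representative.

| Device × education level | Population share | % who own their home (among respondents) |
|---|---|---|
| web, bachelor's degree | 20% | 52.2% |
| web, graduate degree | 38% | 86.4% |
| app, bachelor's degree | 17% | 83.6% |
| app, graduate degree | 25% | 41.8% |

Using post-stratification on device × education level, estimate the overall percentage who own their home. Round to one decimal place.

67.9%

Each cell contributes population-share × respondent value:
  web, bachelor's degree: 0.2 × 52.2 = 10.44
  web, graduate degree: 0.38 × 86.4 = 32.832
  app, bachelor's degree: 0.17 × 83.6 = 14.212
  app, graduate degree: 0.25 × 41.8 = 10.45
Post-stratified estimate = 67.934 → 67.9%.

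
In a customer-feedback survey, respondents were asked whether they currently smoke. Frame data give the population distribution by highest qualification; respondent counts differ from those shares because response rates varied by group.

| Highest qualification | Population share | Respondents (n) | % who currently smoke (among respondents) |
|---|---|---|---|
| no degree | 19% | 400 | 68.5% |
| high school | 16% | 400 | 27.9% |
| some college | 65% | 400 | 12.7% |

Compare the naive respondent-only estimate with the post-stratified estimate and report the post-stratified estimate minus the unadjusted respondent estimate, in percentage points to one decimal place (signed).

Naive respondent-only estimate (weights = respondent counts):
  (400/1200)×68.5 + (400/1200)×27.9 + (400/1200)×12.7 = 36.3667%
Post-stratifying to population shares instead:
  0.19×68.5 + 0.16×27.9 + 0.65×12.7 = 25.734%
Difference = 25.734 − 36.3667 = -10.6327 pp.

-10.6 percentage points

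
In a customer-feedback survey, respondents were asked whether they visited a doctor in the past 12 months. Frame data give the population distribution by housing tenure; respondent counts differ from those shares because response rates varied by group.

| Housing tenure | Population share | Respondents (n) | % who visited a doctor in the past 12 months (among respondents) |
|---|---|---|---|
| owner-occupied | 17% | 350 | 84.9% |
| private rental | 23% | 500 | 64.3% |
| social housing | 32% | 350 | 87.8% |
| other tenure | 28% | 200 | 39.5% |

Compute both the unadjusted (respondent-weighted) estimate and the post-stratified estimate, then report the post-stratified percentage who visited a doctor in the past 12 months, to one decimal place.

68.4%

Without adjustment, the pooled respondent share is:
  (350/1400)×84.9 + (500/1400)×64.3 + (350/1400)×87.8 + (200/1400)×39.5 = 71.7821%
Reweighting by population housing tenure shares:
  0.17×84.9 + 0.23×64.3 + 0.32×87.8 + 0.28×39.5 = 68.378%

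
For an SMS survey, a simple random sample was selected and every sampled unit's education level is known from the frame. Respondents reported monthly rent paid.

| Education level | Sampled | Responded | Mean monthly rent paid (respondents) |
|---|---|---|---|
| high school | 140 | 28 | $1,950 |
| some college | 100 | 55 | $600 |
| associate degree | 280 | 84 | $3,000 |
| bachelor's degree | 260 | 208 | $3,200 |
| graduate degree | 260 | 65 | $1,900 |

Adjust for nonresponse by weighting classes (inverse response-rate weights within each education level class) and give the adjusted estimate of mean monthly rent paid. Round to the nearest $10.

$2,400

Response rates by class: high school 28/140 = 20%, some college 55/100 = 55%, associate degree 84/280 = 30%, bachelor's degree 208/260 = 80%, graduate degree 65/260 = 25%.
With weight = n_sampled/n_responded per class, the weighted class total is n_sampled:
  high school: 140 × 1950 = 273,000
  some college: 100 × 600 = 60,000
  associate degree: 280 × 3000 = 840,000
  bachelor's degree: 260 × 3200 = 832,000
  graduate degree: 260 × 1900 = 494,000
Adjusted estimate = 2,499,000 / 1,040 = 2402.88 → $2,400.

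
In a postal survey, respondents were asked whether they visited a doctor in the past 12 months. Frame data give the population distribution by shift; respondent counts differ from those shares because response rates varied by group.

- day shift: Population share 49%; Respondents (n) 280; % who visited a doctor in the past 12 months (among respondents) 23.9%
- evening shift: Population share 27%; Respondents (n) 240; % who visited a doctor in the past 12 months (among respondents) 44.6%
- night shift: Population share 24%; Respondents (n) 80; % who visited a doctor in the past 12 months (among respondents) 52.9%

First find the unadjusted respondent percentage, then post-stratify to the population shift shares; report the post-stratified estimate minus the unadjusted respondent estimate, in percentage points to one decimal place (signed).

+0.4 percentage points

Without adjustment, the pooled respondent share is:
  (280/600)×23.9 + (240/600)×44.6 + (80/600)×52.9 = 36.0467%
Post-stratifying to population shares instead:
  0.49×23.9 + 0.27×44.6 + 0.24×52.9 = 36.449%
Difference = 36.449 − 36.0467 = 0.4023 pp.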